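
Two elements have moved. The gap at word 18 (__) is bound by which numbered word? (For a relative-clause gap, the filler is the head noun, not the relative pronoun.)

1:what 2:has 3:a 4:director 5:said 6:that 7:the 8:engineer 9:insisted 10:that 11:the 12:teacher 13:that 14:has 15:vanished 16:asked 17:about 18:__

1

The marked gap is the object of the preposition "about" of "asked".
Its filler is the fronted wh-phrase "what", at word 1.
(The other dependency links word 12 to a gap after word 13.)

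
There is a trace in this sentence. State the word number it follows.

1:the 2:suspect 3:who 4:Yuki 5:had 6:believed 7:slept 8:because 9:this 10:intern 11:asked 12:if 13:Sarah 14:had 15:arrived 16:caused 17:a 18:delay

The displaced element is "the suspect" (word 2).
It is linked across 1 clause boundary (Ø).
It functions as the subject of "slept", so the gap sits immediately after word 6 ("believed").
Base order: Yuki had believed that the suspect slept because this intern asked if Sarah had arrived.

6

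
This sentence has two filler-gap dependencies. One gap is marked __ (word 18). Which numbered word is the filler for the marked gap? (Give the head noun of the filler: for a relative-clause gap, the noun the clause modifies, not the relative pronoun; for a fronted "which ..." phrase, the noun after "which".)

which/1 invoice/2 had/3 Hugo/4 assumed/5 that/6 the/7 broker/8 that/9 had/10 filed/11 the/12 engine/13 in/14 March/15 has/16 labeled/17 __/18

The marked gap is the direct object of "labeled".
Its filler is the fronted wh-phrase "which invoice", at word 2.
(The other dependency links word 8 to a gap after word 9.)

2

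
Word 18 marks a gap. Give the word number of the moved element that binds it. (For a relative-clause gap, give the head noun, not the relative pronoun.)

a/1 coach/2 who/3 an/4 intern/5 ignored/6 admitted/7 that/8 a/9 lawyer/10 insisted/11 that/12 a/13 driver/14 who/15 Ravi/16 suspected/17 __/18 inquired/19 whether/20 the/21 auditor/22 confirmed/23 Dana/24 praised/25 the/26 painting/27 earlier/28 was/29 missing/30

The gap at 18 is the subject of "inquired", inside a relative clause.
The relative pronoun is "who" (word 15); it is bound by the head noun immediately before it.
Its filler is the head noun "driver", at word 14.

14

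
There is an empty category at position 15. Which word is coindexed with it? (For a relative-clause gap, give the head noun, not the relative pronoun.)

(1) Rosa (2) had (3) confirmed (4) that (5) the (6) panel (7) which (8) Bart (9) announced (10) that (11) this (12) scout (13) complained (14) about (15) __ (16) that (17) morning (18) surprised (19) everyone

The gap at 15 is the prepositional object of "complained", inside a relative clause.
The relative pronoun is "which" (word 7); it is bound by the head noun immediately before it.
Its filler is the head noun "panel", at word 6.

6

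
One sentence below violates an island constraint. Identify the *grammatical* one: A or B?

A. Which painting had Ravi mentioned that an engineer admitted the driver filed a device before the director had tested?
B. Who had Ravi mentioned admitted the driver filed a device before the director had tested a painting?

B

In A, the wh-phrase is extracted from inside an adjunct island (introduced by "before"), which blocks movement.
In B, the extraction path crosses only that-complement boundaries, which are transparent.
So B is grammatical.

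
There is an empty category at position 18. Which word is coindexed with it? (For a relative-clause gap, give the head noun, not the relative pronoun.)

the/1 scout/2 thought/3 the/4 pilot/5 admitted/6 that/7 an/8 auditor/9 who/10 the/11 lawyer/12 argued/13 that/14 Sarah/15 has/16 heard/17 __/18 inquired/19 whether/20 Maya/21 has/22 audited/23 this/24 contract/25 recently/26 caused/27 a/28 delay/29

The gap at 18 is the subject of "inquired", inside a relative clause.
The relative pronoun is "who" (word 10); it is bound by the head noun immediately before it.
Its filler is the head noun "auditor", at word 9.

9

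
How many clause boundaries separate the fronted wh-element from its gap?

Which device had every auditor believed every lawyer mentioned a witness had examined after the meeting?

2

"which device" is extracted from the object of "examined".
Boundaries crossed, outermost first: [Ø], [Ø] — 2 in total.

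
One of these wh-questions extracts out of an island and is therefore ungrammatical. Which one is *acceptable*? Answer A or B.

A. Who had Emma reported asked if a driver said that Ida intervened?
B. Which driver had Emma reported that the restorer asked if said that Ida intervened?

A

In B, the wh-phrase is extracted from inside a wh-island (introduced by "if"), which blocks movement.
In A, the extraction path crosses only that-complement boundaries, which are transparent.
So A is grammatical.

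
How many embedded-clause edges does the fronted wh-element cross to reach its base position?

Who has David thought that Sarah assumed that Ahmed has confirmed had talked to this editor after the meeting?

3

"who" is extracted from the subject of "talked".
Boundaries crossed, outermost first: [that], [that], [Ø] — 3 in total.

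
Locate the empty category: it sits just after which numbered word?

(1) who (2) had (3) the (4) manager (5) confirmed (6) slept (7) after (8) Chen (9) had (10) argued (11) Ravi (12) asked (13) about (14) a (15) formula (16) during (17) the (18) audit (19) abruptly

5

The displaced element is "who" (word 1).
It is linked across 1 clause boundary (Ø).
It functions as the subject of "slept", so the gap sits immediately after word 5 ("confirmed").
Base order: The manager had confirmed that who slept after Chen had argued Ravi asked about a formula during the audit abruptly.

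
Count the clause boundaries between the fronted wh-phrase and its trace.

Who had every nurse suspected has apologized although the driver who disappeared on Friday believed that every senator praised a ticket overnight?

1

"who" is extracted from the subject of "apologized".
Boundaries crossed, outermost first: [Ø] — 1 in total.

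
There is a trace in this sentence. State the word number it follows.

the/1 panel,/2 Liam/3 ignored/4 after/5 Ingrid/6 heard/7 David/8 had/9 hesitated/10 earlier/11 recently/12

The displaced element is "the panel" (word 2).
It functions as the direct object of "ignored", so the gap sits immediately after word 4 ("ignored").
Base order: Liam ignored the panel after Ingrid heard David had hesitated earlier recently.

4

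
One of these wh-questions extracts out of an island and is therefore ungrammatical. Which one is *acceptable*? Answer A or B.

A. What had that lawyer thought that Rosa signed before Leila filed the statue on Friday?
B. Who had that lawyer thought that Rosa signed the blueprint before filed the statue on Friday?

A

In B, the wh-phrase is extracted from inside an adjunct island (introduced by "before"), which blocks movement.
In A, the extraction path crosses only that-complement boundaries, which are transparent.
So A is grammatical.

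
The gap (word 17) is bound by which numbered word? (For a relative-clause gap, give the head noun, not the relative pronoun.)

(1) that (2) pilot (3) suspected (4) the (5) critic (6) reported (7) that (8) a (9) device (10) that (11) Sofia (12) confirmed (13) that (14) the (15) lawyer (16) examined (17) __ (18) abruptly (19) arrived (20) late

9

The gap at 17 is the object of "examined", inside a relative clause.
The relative pronoun is "that" (word 10); it is bound by the head noun immediately before it.
Its filler is the head noun "device", at word 9.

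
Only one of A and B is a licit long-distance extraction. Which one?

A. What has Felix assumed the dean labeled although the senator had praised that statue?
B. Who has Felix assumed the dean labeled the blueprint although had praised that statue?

In B, the wh-phrase is extracted from inside an adjunct island (introduced by "although"), which blocks movement.
In A, the extraction path crosses only that-complement boundaries, which are transparent.
So A is grammatical.

A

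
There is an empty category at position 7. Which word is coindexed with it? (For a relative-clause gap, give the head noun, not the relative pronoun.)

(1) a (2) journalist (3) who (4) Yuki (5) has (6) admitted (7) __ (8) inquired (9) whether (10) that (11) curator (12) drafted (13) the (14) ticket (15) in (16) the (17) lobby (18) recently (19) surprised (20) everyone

2

The gap at 7 is the subject of "inquired", inside a relative clause.
The relative pronoun is "who" (word 3); it is bound by the head noun immediately before it.
Its filler is the head noun "journalist", at word 2.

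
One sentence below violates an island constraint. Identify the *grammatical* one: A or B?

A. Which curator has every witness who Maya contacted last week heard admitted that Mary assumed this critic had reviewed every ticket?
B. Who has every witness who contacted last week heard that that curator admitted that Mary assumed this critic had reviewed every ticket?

In B, the wh-phrase is extracted from inside a complex-NP island (relative clause) (introduced by "who"), which blocks movement.
In A, the extraction path crosses only that-complement boundaries, which are transparent.
So A is grammatical.

A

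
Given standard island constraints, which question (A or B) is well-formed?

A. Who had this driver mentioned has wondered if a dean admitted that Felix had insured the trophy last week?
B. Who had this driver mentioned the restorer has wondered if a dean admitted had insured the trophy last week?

In B, the wh-phrase is extracted from inside a wh-island (introduced by "if"), which blocks movement.
In A, the extraction path crosses only that-complement boundaries, which are transparent.
So A is grammatical.

A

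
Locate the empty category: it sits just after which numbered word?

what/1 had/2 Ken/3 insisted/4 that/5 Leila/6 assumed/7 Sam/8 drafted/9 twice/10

The displaced element is "what" (word 1).
It is linked across 2 clause boundaries (that → Ø).
It functions as the direct object of "drafted", so the gap sits immediately after word 9 ("drafted").
Base order: Ken had insisted that Leila assumed Sam drafted what twice.

9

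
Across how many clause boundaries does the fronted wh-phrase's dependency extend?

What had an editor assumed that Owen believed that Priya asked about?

"what" is extracted from the PP object of "asked".
Boundaries crossed, outermost first: [that], [that] — 2 in total.

2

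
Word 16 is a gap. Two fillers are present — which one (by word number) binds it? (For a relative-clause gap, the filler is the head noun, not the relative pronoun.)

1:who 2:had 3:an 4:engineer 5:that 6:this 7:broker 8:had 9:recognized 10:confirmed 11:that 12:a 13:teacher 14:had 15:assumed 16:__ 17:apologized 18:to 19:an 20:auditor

The marked gap is the subject of "apologized".
Its filler is the fronted wh-phrase "who", at word 1.
(The other dependency links word 4 to a gap after word 9.)

1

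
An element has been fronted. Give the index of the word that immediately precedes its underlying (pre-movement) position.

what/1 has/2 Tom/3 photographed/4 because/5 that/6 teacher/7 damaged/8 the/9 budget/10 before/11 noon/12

The displaced element is "what" (word 1).
It functions as the direct object of "photographed", so the gap sits immediately after word 4 ("photographed").
Base order: Tom has photographed what because that teacher damaged the budget before noon.

4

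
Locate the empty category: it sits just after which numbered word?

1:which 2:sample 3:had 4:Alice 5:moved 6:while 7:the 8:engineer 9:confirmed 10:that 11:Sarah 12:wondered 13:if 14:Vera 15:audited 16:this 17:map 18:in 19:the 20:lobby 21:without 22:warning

5

The displaced element is "which sample" (word 2).
It functions as the direct object of "moved", so the gap sits immediately after word 5 ("moved").
Base order: Alice had moved which sample while the engineer confirmed that Sarah wondered if Vera audited this map in the lobby without warning.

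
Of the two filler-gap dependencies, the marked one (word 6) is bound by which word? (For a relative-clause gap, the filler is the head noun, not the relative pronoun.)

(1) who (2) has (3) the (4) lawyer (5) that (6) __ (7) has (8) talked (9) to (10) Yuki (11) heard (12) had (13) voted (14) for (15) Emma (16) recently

The marked gap is inside the relative clause, the subject of "talked".
Its filler is the head noun "lawyer" (via "that"), at word 4.
(The other dependency links word 1 to a gap after word 11.)

4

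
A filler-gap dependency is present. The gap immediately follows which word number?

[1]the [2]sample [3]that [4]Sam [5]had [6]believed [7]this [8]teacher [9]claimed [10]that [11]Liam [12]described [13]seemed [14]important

The displaced element is "the sample" (word 2).
It is linked across 2 clause boundaries (Ø → that).
It functions as the direct object of "described", so the gap sits immediately after word 12 ("described").
Base order: Sam had believed this teacher claimed that Liam described the sample.

12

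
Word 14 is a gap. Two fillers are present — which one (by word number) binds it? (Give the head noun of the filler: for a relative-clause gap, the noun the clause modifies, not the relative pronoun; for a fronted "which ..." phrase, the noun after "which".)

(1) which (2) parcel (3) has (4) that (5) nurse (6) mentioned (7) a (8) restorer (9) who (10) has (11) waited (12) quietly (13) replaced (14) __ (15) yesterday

2

The marked gap is the direct object of "replaced".
Its filler is the fronted wh-phrase "which parcel", at word 2.
(The other dependency links word 8 to a gap after word 9.)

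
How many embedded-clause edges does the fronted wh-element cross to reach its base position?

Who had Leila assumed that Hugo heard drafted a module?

2

"who" is extracted from the subject of "drafted".
Boundaries crossed, outermost first: [that], [Ø] — 2 in total.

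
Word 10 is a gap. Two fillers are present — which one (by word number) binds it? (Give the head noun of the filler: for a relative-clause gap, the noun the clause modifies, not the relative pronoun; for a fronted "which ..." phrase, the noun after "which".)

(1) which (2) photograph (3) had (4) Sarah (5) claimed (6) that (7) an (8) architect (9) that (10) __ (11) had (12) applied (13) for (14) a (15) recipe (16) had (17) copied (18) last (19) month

The marked gap is inside the relative clause, the subject of "applied".
Its filler is the head noun "architect" (via "that"), at word 8.
(The other dependency links word 2 to a gap after word 17.)

8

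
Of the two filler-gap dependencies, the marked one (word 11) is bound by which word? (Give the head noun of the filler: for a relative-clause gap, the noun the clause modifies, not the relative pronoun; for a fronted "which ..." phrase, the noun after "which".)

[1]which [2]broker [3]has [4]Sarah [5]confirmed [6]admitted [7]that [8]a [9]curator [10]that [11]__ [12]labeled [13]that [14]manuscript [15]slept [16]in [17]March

The marked gap is inside the relative clause, the subject of "labeled".
Its filler is the head noun "curator" (via "that"), at word 9.
(The other dependency links word 2 to a gap after word 5.)

9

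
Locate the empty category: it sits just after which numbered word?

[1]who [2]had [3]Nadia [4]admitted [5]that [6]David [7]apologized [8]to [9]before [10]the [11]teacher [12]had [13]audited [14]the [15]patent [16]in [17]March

8

The displaced element is "who" (word 1).
It is linked across 1 clause boundary (that).
It functions as the object of the preposition "to" of "apologized", so the gap sits immediately after word 8 ("to").
Base order: Nadia had admitted that David apologized to who before the teacher had audited the patent in March.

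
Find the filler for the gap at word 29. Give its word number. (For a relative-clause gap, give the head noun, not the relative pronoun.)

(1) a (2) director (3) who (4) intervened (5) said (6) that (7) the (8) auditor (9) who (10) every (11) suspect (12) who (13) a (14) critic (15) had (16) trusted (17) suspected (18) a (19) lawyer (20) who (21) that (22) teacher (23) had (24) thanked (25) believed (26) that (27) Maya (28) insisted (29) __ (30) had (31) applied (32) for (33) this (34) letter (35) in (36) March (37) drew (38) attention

8

The gap at 29 is the subject of "applied", inside a relative clause.
The relative pronoun is "who" (word 9); it is bound by the head noun immediately before it.
Its filler is the head noun "auditor", at word 8.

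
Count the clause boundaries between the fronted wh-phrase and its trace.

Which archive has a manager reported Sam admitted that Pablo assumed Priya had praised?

"which archive" is extracted from the object of "praised".
Boundaries crossed, outermost first: [Ø], [that], [Ø] — 3 in total.

3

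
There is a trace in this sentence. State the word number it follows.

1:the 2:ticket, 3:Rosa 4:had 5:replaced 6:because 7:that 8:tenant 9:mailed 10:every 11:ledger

5

The displaced element is "the ticket" (word 2).
It functions as the direct object of "replaced", so the gap sits immediately after word 5 ("replaced").
Base order: Rosa had replaced the ticket because that tenant mailed every ledger.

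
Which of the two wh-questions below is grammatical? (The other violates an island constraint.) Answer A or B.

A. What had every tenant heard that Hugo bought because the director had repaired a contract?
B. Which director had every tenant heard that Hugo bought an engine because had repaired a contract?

A

In B, the wh-phrase is extracted from inside an adjunct island (introduced by "because"), which blocks movement.
In A, the extraction path crosses only that-complement boundaries, which are transparent.
So A is grammatical.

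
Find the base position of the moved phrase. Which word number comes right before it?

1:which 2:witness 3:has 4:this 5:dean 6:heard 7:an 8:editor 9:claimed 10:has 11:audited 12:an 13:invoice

The displaced element is "which witness" (word 2).
It is linked across 2 clause boundaries (Ø → Ø).
It functions as the subject of "audited", so the gap sits immediately after word 9 ("claimed").
Base order: This dean has heard an editor claimed that which witness has audited an invoice.

9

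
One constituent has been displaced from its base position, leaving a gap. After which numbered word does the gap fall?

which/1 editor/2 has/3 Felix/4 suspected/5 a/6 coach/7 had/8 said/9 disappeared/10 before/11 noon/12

9

The displaced element is "which editor" (word 2).
It is linked across 2 clause boundaries (Ø → Ø).
It functions as the subject of "disappeared", so the gap sits immediately after word 9 ("said").
Base order: Felix has suspected a coach had said that which editor disappeared before noon.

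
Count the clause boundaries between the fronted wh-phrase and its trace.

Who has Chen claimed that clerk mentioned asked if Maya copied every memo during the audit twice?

"who" is extracted from the subject of "asked".
Boundaries crossed, outermost first: [Ø], [Ø] — 2 in total.

2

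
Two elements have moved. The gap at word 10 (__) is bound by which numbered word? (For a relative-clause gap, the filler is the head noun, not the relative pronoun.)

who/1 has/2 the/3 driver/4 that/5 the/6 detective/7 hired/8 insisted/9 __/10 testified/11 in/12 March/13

1

The marked gap is the subject of "testified".
Its filler is the fronted wh-phrase "who", at word 1.
(The other dependency links word 4 to a gap after word 8.)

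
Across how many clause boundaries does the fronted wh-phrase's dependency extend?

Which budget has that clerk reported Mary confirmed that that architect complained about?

2

"which budget" is extracted from the PP object of "complained".
Boundaries crossed, outermost first: [Ø], [that] — 2 in total.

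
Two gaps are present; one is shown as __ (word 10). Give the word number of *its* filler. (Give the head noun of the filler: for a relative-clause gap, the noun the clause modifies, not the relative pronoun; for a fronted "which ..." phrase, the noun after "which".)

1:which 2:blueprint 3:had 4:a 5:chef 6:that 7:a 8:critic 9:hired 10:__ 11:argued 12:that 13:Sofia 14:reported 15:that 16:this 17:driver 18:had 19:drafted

5

The marked gap is inside the relative clause, the direct object of "hired".
Its filler is the head noun "chef" (via "that"), at word 5.
(The other dependency links word 2 to a gap after word 19.)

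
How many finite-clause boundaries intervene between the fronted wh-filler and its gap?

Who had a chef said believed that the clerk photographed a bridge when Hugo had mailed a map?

1

"who" is extracted from the subject of "believed".
Boundaries crossed, outermost first: [Ø] — 1 in total.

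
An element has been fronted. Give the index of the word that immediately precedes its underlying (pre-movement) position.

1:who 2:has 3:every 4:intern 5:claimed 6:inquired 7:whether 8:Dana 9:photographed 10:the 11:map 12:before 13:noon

The displaced element is "who" (word 1).
It is linked across 1 clause boundary (Ø).
It functions as the subject of "inquired", so the gap sits immediately after word 5 ("claimed").
Base order: Every intern has claimed that who inquired whether Dana photographed the map before noon.

5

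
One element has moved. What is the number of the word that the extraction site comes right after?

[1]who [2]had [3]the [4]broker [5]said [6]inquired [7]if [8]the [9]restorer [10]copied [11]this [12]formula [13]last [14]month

The displaced element is "who" (word 1).
It is linked across 1 clause boundary (Ø).
It functions as the subject of "inquired", so the gap sits immediately after word 5 ("said").
Base order: The broker had said that who inquired if the restorer copied this formula last month.

5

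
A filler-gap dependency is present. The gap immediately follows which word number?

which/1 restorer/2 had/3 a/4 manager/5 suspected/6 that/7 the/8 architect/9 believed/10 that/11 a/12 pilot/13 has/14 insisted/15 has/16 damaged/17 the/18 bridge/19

The displaced element is "which restorer" (word 2).
It is linked across 3 clause boundaries (that → that → Ø).
It functions as the subject of "damaged", so the gap sits immediately after word 15 ("insisted").
Base order: A manager had suspected that the architect believed that a pilot has insisted that which restorer has damaged the bridge.

15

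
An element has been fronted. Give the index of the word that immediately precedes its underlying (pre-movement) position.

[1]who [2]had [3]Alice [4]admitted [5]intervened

4

The displaced element is "who" (word 1).
It is linked across 1 clause boundary (Ø).
It functions as the subject of "intervened", so the gap sits immediately after word 4 ("admitted").
Base order: Alice had admitted that who intervened.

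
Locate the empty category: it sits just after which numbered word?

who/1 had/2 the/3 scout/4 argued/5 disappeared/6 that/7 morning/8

The displaced element is "who" (word 1).
It is linked across 1 clause boundary (Ø).
It functions as the subject of "disappeared", so the gap sits immediately after word 5 ("argued").
Base order: The scout had argued that who disappeared that morning.

5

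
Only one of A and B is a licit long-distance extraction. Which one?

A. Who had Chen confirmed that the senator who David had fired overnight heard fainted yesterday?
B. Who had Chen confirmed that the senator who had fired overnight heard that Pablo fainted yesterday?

In B, the wh-phrase is extracted from inside a complex-NP island (relative clause) (introduced by "who"), which blocks movement.
In A, the extraction path crosses only that-complement boundaries, which are transparent.
So A is grammatical.

A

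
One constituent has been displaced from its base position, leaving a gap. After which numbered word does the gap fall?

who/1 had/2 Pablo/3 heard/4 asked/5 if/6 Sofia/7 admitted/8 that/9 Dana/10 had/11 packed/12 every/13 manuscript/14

The displaced element is "who" (word 1).
It is linked across 1 clause boundary (Ø).
It functions as the subject of "asked", so the gap sits immediately after word 4 ("heard").
Base order: Pablo had heard who asked if Sofia admitted that Dana had packed every manuscript.

4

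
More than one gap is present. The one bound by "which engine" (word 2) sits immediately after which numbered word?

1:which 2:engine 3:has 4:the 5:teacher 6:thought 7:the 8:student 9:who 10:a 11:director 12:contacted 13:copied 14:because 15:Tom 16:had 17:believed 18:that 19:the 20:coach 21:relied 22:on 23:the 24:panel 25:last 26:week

The displaced element is "which engine" (word 2).
It is linked across 1 clause boundary (Ø).
It functions as the direct object of "copied", so the gap sits immediately after word 13 ("copied").
Base order: The teacher has thought the student who a director contacted copied which engine because Tom had believed that the coach relied on the panel last week.

13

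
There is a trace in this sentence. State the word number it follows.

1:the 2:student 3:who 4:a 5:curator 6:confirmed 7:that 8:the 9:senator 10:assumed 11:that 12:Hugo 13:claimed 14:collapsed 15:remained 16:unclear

13

The displaced element is "the student" (word 2).
It is linked across 3 clause boundaries (that → that → Ø).
It functions as the subject of "collapsed", so the gap sits immediately after word 13 ("claimed").
Base order: A curator confirmed that the senator assumed that Hugo claimed the student collapsed.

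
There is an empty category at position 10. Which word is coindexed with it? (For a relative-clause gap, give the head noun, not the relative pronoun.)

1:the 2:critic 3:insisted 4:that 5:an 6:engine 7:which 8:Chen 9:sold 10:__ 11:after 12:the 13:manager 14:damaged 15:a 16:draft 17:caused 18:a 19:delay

6

The gap at 10 is the object of "sold", inside a relative clause.
The relative pronoun is "which" (word 7); it is bound by the head noun immediately before it.
Its filler is the head noun "engine", at word 6.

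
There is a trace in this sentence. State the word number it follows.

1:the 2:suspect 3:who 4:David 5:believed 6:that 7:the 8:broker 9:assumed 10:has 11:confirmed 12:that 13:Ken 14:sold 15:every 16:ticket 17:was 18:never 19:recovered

The displaced element is "the suspect" (word 2).
It is linked across 2 clause boundaries (that → Ø).
It functions as the subject of "confirmed", so the gap sits immediately after word 9 ("assumed").
Base order: David believed that the broker assumed that the suspect has confirmed that Ken sold every ticket.

9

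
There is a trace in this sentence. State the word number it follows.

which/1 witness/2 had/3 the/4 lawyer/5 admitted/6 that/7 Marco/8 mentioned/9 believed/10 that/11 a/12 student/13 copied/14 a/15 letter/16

9

The displaced element is "which witness" (word 2).
It is linked across 2 clause boundaries (that → Ø).
It functions as the subject of "believed", so the gap sits immediately after word 9 ("mentioned").
Base order: The lawyer had admitted that Marco mentioned which witness believed that a student copied a letter.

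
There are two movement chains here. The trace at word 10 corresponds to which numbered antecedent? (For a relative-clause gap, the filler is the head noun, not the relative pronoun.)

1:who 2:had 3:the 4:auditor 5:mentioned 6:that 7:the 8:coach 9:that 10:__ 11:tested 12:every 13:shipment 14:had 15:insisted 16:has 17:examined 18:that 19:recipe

The marked gap is inside the relative clause, the subject of "tested".
Its filler is the head noun "coach" (via "that"), at word 8.
(The other dependency links word 1 to a gap after word 15.)

8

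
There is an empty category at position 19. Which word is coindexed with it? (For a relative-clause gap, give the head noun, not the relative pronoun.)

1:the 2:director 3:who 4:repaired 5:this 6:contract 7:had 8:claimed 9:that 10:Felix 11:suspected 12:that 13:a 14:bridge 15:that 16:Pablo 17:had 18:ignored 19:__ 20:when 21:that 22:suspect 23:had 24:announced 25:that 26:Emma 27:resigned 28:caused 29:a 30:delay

The gap at 19 is the object of "ignored", inside a relative clause.
The relative pronoun is "that" (word 15); it is bound by the head noun immediately before it.
Its filler is the head noun "bridge", at word 14.

14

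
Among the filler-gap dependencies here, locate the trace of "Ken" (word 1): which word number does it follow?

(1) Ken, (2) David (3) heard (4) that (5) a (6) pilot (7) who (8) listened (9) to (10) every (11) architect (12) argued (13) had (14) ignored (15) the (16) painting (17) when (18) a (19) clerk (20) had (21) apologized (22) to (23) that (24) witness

The displaced element is "Ken" (word 1).
It is linked across 2 clause boundaries (that → Ø).
It functions as the subject of "ignored", so the gap sits immediately after word 12 ("argued").
Base order: David heard that a pilot who listened to every architect argued that Ken had ignored the painting when a clerk had apologized to that witness.

12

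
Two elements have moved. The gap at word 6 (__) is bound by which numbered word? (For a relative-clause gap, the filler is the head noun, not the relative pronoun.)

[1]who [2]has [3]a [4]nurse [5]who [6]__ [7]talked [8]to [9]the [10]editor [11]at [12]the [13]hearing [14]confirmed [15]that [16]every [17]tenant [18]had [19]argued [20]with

The marked gap is inside the relative clause, the subject of "talked".
Its filler is the head noun "nurse" (via "who"), at word 4.
(The other dependency links word 1 to a gap after word 20.)

4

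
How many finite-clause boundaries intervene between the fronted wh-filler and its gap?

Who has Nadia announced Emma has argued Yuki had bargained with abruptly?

2

"who" is extracted from the PP object of "bargained".
Boundaries crossed, outermost first: [Ø], [Ø] — 2 in total.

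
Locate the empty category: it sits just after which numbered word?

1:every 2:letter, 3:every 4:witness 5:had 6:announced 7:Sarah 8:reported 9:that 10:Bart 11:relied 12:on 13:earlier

12

The displaced element is "every letter" (word 2).
It is linked across 2 clause boundaries (Ø → that).
It functions as the object of the preposition "on" of "relied", so the gap sits immediately after word 12 ("on").
Base order: Every witness had announced Sarah reported that Bart relied on every letter earlier.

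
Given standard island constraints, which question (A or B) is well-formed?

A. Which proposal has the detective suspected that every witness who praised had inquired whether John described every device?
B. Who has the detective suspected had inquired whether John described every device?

B

In A, the wh-phrase is extracted from inside a complex-NP island (relative clause) (introduced by "who"), which blocks movement.
In B, the extraction path crosses only that-complement boundaries, which are transparent.
So B is grammatical.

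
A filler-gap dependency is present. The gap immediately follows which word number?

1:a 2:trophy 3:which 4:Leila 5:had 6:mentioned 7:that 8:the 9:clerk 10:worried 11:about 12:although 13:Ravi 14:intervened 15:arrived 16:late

The displaced element is "a trophy" (word 2).
It is linked across 1 clause boundary (that).
It functions as the object of the preposition "about" of "worried", so the gap sits immediately after word 11 ("about").
Base order: Leila had mentioned that the clerk worried about a trophy although Ravi intervened.

11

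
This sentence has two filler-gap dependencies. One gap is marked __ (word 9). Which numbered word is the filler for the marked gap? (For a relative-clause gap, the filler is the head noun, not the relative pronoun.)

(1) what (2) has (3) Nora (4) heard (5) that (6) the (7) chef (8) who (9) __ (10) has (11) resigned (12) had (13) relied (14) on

7

The marked gap is inside the relative clause, the subject of "resigned".
Its filler is the head noun "chef" (via "who"), at word 7.
(The other dependency links word 1 to a gap after word 14.)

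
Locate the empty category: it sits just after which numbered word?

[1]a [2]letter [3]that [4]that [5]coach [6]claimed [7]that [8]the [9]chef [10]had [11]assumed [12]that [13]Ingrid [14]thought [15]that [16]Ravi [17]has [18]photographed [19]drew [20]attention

18

The displaced element is "a letter" (word 2).
It is linked across 3 clause boundaries (that → that → that).
It functions as the direct object of "photographed", so the gap sits immediately after word 18 ("photographed").
Base order: That coach claimed that the chef had assumed that Ingrid thought that Ravi has photographed a letter.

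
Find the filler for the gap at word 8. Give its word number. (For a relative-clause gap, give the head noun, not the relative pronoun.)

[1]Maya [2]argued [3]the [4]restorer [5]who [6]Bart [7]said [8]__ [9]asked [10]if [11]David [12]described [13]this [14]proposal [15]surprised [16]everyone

The gap at 8 is the subject of "asked", inside a relative clause.
The relative pronoun is "who" (word 5); it is bound by the head noun immediately before it.
Its filler is the head noun "restorer", at word 4.

4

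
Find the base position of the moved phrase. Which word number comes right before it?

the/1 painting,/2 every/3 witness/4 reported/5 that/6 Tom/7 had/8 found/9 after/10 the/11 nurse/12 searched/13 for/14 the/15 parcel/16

9

The displaced element is "the painting" (word 2).
It is linked across 1 clause boundary (that).
It functions as the direct object of "found", so the gap sits immediately after word 9 ("found").
Base order: Every witness reported that Tom had found the painting after the nurse searched for the parcel.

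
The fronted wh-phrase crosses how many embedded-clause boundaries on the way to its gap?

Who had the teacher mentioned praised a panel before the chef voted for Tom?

1

"who" is extracted from the subject of "praised".
Boundaries crossed, outermost first: [Ø] — 1 in total.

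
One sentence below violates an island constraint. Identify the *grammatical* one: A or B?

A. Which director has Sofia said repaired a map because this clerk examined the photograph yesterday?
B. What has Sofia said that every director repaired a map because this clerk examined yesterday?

A

In B, the wh-phrase is extracted from inside an adjunct island (introduced by "because"), which blocks movement.
In A, the extraction path crosses only that-complement boundaries, which are transparent.
So A is grammatical.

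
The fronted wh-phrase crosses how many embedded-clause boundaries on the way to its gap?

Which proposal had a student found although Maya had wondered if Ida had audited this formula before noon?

"which proposal" originates inside the matrix clause — no clause boundary is crossed.

0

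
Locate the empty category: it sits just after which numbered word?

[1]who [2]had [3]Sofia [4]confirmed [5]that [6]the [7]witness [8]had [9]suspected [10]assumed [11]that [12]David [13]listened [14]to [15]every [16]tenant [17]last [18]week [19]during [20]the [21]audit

The displaced element is "who" (word 1).
It is linked across 2 clause boundaries (that → Ø).
It functions as the subject of "assumed", so the gap sits immediately after word 9 ("suspected").
Base order: Sofia had confirmed that the witness had suspected that who assumed that David listened to every tenant last week during the audit.

9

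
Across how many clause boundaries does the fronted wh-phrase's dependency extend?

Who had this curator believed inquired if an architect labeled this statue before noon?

1

"who" is extracted from the subject of "inquired".
Boundaries crossed, outermost first: [Ø] — 1 in total.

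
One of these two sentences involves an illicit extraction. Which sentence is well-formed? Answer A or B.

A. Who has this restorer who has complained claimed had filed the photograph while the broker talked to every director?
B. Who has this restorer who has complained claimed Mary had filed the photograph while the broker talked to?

In B, the wh-phrase is extracted from inside an adjunct island (introduced by "while"), which blocks movement.
In A, the extraction path crosses only that-complement boundaries, which are transparent.
So A is grammatical.

A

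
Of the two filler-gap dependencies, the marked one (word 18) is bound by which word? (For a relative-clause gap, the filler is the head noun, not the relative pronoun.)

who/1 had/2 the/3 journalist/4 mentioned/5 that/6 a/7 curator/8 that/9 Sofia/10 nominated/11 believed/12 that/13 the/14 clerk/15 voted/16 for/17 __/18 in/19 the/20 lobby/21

The marked gap is the object of the preposition "for" of "voted".
Its filler is the fronted wh-phrase "who", at word 1.
(The other dependency links word 8 to a gap after word 11.)

1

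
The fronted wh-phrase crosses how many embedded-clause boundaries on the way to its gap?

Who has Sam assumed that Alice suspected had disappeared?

2

"who" is extracted from the subject of "disappeared".
Boundaries crossed, outermost first: [that], [Ø] — 2 in total.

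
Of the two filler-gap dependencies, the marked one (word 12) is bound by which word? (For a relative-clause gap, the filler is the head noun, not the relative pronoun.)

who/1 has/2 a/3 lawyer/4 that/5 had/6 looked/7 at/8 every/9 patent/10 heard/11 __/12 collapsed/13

The marked gap is the subject of "collapsed".
Its filler is the fronted wh-phrase "who", at word 1.
(The other dependency links word 4 to a gap after word 5.)

1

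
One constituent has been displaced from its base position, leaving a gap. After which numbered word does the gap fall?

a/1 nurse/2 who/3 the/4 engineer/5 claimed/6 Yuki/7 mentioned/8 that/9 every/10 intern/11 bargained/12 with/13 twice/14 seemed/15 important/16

13

The displaced element is "a nurse" (word 2).
It is linked across 2 clause boundaries (Ø → that).
It functions as the object of the preposition "with" of "bargained", so the gap sits immediately after word 13 ("with").
Base order: The engineer claimed Yuki mentioned that every intern bargained with a nurse twice.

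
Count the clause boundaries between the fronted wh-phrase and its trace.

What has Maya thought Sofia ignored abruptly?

1

"what" is extracted from the object of "ignored".
Boundaries crossed, outermost first: [Ø] — 1 in total.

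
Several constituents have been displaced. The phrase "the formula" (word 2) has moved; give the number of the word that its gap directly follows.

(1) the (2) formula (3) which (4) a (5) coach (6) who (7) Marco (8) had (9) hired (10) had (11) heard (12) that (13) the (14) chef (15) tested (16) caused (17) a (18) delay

15

The displaced element is "the formula" (word 2).
It is linked across 1 clause boundary (that).
It functions as the direct object of "tested", so the gap sits immediately after word 15 ("tested").
Base order: A coach who Marco had hired had heard that the chef tested the formula.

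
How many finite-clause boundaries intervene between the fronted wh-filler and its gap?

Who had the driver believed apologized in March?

1

"who" is extracted from the subject of "apologized".
Boundaries crossed, outermost first: [Ø] — 1 in total.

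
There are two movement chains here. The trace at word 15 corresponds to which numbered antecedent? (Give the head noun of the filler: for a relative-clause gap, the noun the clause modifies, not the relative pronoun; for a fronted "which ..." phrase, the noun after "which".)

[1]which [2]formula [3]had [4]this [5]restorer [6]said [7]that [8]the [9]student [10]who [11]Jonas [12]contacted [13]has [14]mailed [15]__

2

The marked gap is the direct object of "mailed".
Its filler is the fronted wh-phrase "which formula", at word 2.
(The other dependency links word 9 to a gap after word 12.)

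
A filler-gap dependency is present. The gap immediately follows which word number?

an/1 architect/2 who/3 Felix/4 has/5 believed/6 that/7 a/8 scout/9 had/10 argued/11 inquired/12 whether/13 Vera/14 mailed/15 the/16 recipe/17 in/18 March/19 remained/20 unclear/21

The displaced element is "an architect" (word 2).
It is linked across 2 clause boundaries (that → Ø).
It functions as the subject of "inquired", so the gap sits immediately after word 11 ("argued").
Base order: Felix has believed that a scout had argued an architect inquired whether Vera mailed the recipe in March.

11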